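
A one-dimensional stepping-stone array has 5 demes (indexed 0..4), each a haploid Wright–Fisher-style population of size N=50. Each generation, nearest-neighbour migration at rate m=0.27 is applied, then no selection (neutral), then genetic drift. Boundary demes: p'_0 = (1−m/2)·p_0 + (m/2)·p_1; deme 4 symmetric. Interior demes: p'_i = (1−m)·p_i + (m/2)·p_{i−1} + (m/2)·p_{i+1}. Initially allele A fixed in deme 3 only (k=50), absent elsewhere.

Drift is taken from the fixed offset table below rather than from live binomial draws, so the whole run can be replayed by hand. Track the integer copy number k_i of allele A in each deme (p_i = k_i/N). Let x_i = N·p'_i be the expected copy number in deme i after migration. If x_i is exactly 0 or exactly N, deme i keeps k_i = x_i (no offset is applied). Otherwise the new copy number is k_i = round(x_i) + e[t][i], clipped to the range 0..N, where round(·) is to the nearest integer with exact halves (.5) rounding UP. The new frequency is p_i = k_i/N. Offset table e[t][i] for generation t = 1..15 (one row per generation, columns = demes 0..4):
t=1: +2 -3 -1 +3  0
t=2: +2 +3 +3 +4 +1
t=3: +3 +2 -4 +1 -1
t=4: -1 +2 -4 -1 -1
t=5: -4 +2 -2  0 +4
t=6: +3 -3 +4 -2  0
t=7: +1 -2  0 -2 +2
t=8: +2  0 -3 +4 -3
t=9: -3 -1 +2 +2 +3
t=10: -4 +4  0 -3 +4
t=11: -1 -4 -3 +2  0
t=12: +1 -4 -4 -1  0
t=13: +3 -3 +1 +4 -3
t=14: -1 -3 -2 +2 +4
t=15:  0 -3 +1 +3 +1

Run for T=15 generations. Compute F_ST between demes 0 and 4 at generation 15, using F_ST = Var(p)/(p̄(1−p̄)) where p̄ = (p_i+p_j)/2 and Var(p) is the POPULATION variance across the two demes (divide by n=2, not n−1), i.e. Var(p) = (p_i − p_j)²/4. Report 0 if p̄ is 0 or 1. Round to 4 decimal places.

t=0: k=[0 0 0 50 0]
t=1: x=[0.0000 0.0000 6.7500 36.5000 6.7500] k=[0 0 6 40 7]
t=2: x=[0.0000 0.8100 9.7800 30.9550 11.4550] k=[0 4 13 35 12]
t=3: x=[0.5400 4.6750 14.7550 28.9250 15.1050] k=[4 7 11 30 14]
t=4: x=[4.4050 7.1350 13.0250 25.2750 16.1600] k=[3 9 9 24 15]
t=5: x=[3.8100 8.1900 11.0250 20.7600 16.2150] k=[0 10 9 21 20]
t=6: x=[1.3500 8.5150 10.7550 19.2450 20.1350] k=[4 6 15 17 20]
t=7: x=[4.2700 6.9450 14.0550 17.1350 19.5950] k=[5 5 14 15 22]
t=8: x=[5.0000 6.2150 12.9200 15.8100 21.0550] k=[7 6 10 20 18]
t=9: x=[6.8650 6.6750 10.8100 18.3800 18.2700] k=[4 6 13 20 21]
t=10: x=[4.2700 6.6750 13.0000 19.1900 20.8650] k=[0 11 13 16 25]
t=11: x=[1.4850 9.7850 13.1350 16.8100 23.7850] k=[0 6 10 19 24]
t=12: x=[0.8100 5.7300 10.6750 18.4600 23.3250] k=[2 2 7 17 23]
t=13: x=[2.0000 2.6750 7.6750 16.4600 22.1900] k=[5 0 9 20 19]
t=14: x=[4.3250 1.8900 9.2700 18.3800 19.1350] k=[3 0 7 20 23]
t=15: x=[2.5950 1.3500 7.8100 18.6500 22.5950] k=[3 0 9 22 24]

0.2237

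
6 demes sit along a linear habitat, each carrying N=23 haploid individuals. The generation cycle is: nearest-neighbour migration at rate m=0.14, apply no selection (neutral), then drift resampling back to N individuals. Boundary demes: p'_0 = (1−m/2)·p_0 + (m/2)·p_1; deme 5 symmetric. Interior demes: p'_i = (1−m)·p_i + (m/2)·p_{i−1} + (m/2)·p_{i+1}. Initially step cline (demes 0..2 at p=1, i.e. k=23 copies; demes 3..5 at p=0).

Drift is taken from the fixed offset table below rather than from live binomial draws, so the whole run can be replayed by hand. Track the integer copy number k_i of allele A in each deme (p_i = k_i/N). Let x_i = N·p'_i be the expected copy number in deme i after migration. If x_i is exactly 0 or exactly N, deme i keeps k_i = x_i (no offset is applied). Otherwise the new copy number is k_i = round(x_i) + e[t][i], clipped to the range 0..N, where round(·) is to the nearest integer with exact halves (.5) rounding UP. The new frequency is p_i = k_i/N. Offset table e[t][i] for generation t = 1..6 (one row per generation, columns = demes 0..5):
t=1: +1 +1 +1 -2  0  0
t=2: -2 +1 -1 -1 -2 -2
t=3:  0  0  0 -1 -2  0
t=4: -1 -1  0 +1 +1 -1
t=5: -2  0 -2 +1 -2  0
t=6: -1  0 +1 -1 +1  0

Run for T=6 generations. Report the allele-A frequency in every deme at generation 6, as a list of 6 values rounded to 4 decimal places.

[0.8696, 0.9130, 0.6957, 0.1739, 0.0435, 0.0000]

t=0: k=[23 23 23 0 0 0]
t=1: x=[23.0000 23.0000 21.3900 1.6100 0.0000 0.0000] k=[23 23 22 0 0 0]
t=2: x=[23.0000 22.9300 20.5300 1.5400 0.0000 0.0000] k=[23 23 20 1 0 0]
t=3: x=[23.0000 22.7900 18.8800 2.2600 0.0700 0.0000] k=[23 23 19 1 0 0]
t=4: x=[23.0000 22.7200 18.0200 2.1900 0.0700 0.0000] k=[23 22 18 3 1 0]
t=5: x=[22.9300 21.7900 17.2300 3.9100 1.0700 0.0700] k=[21 22 15 5 0 0]
t=6: x=[21.0700 21.4400 14.7900 5.3500 0.3500 0.0000] k=[20 21 16 4 1 0]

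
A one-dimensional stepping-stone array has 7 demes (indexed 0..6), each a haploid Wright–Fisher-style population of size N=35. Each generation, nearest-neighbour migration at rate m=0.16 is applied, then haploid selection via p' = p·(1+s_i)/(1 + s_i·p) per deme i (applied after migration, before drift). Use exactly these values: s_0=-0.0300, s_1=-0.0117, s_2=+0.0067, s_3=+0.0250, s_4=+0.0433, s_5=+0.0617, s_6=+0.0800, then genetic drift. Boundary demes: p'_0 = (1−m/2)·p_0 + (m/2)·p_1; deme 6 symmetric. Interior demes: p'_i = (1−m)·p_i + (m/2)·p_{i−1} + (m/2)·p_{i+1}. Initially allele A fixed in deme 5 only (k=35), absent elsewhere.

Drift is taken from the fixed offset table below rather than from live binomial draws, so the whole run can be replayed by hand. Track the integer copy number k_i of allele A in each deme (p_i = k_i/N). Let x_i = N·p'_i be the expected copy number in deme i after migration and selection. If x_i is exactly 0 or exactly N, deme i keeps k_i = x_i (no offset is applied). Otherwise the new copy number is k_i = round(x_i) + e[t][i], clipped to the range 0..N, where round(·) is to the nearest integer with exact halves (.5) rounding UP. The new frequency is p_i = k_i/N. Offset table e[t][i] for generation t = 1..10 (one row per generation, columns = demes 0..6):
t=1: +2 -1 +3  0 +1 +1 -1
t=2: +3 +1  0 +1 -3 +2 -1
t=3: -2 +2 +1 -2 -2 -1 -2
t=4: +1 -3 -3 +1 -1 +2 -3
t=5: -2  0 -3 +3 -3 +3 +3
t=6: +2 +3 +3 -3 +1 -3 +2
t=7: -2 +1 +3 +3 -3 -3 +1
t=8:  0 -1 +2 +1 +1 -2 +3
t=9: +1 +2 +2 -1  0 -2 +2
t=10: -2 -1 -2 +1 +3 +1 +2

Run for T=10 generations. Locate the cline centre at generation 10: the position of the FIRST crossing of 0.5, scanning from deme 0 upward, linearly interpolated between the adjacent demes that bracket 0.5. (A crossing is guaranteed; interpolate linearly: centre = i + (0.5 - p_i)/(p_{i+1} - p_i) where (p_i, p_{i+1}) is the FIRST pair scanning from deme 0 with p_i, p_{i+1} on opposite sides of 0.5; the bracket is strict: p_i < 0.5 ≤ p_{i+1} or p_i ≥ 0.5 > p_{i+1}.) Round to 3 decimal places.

5.550

t=0: k=[0 0 0 0 0 35 0]
t=1: x=[0.0000 0.0000 0.0000 0.0000 2.9112 29.6759 3.0048] k=[0 0 0 0 4 31 2]
t=2: x=[0.0000 0.0000 0.0000 0.3279 6.0492 26.8987 4.6200] k=[0 0 0 1 3 29 4]
t=3: x=[0.0000 0.0000 0.0805 1.1061 5.1020 25.3442 6.3923] k=[0 0 1 0 3 24 4]
t=4: x=[0.0000 0.0791 0.8455 0.3279 4.6069 21.2232 5.9716] k=[0 0 0 1 4 23 3]
t=5: x=[0.0000 0.0000 0.0805 1.1880 5.4729 20.3919 4.9163] k=[0 0 0 4 2 23 8]
t=6: x=[0.0000 0.0000 0.3221 3.5990 3.9873 20.6297 9.7314] k=[0 0 3 1 5 18 12]
t=7: x=[0.0000 0.2372 2.6161 1.5154 5.9257 17.0029 13.1046] k=[0 1 6 5 3 14 14]
t=8: x=[0.0776 1.3051 5.5511 5.0253 4.1940 13.6146 14.6512] k=[0 0 8 6 5 12 18]
t=9: x=[0.0000 0.6326 7.2383 6.2051 5.8434 12.3950 18.1930] k=[0 3 9 5 6 10 20]
t=10: x=[0.2328 3.2056 8.2420 5.5137 6.4603 10.9248 19.8642] k=[0 2 6 7 9 12 22]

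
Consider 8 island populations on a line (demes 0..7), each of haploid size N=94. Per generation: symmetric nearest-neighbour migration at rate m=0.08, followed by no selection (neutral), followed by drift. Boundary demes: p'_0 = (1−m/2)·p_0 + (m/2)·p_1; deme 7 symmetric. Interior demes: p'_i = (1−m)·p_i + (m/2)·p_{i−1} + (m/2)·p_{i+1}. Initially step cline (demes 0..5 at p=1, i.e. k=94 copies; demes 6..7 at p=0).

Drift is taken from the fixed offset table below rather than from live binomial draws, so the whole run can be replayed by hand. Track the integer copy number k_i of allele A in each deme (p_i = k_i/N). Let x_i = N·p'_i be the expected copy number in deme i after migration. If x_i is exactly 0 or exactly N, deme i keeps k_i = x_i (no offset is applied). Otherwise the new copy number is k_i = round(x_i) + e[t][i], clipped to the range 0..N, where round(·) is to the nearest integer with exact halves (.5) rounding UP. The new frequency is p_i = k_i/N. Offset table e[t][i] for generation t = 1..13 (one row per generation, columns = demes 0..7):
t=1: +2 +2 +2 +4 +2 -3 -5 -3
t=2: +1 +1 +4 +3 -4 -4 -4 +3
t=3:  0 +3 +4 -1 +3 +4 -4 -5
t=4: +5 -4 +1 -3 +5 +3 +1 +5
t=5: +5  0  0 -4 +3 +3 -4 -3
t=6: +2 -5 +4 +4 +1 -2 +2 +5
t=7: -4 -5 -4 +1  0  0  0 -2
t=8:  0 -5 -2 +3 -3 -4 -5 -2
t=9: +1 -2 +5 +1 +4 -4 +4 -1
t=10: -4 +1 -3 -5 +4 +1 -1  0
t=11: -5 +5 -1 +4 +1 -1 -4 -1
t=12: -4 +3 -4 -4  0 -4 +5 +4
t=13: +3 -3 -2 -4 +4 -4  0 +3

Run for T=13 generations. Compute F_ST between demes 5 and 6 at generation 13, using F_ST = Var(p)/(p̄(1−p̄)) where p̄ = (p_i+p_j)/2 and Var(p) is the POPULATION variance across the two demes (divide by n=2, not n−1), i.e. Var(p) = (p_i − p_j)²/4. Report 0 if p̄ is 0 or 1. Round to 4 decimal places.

0.1240

t=0: k=[94 94 94 94 94 94 0 0]
t=1: x=[94.0000 94.0000 94.0000 94.0000 94.0000 90.2400 3.7600 0.0000] k=[94 94 94 94 94 87 0 0]
t=2: x=[94.0000 94.0000 94.0000 94.0000 93.7200 83.8000 3.4800 0.0000] k=[94 94 94 94 90 80 0 0]
t=3: x=[94.0000 94.0000 94.0000 93.8400 89.7600 77.2000 3.2000 0.0000] k=[94 94 94 93 93 81 0 0]
t=4: x=[94.0000 94.0000 93.9600 93.0400 92.5200 78.2400 3.2400 0.0000] k=[94 94 94 90 94 81 4 0]
t=5: x=[94.0000 94.0000 93.8400 90.3200 93.3200 78.4400 6.9200 0.1600] k=[94 94 94 86 94 81 3 0]
t=6: x=[94.0000 94.0000 93.6800 86.6400 93.1600 78.4000 6.0000 0.1200] k=[94 94 94 91 94 76 8 5]
t=7: x=[94.0000 94.0000 93.8800 91.2400 93.1600 74.0000 10.6000 5.1200] k=[94 94 90 92 93 74 11 3]
t=8: x=[94.0000 93.8400 90.2400 91.9600 92.2000 72.2400 13.2000 3.3200] k=[94 89 88 94 89 68 8 1]
t=9: x=[93.8000 89.1600 88.2800 93.5600 88.3600 66.4400 10.1200 1.2800] k=[94 87 93 94 92 62 14 0]
t=10: x=[93.7200 87.5200 92.8000 93.8800 90.8800 61.2800 15.3600 0.5600] k=[90 89 90 89 94 62 14 1]
t=11: x=[89.9600 89.0800 89.9200 89.2400 92.5200 61.3600 15.4000 1.5200] k=[85 94 89 93 94 60 11 1]
t=12: x=[85.3600 93.4400 89.3600 92.8800 92.6000 59.4000 12.5600 1.4000] k=[81 94 85 89 93 55 18 5]
t=13: x=[81.5200 93.1200 85.5200 89.0000 91.3200 55.0400 18.9600 5.5200] k=[85 90 84 85 94 51 19 9]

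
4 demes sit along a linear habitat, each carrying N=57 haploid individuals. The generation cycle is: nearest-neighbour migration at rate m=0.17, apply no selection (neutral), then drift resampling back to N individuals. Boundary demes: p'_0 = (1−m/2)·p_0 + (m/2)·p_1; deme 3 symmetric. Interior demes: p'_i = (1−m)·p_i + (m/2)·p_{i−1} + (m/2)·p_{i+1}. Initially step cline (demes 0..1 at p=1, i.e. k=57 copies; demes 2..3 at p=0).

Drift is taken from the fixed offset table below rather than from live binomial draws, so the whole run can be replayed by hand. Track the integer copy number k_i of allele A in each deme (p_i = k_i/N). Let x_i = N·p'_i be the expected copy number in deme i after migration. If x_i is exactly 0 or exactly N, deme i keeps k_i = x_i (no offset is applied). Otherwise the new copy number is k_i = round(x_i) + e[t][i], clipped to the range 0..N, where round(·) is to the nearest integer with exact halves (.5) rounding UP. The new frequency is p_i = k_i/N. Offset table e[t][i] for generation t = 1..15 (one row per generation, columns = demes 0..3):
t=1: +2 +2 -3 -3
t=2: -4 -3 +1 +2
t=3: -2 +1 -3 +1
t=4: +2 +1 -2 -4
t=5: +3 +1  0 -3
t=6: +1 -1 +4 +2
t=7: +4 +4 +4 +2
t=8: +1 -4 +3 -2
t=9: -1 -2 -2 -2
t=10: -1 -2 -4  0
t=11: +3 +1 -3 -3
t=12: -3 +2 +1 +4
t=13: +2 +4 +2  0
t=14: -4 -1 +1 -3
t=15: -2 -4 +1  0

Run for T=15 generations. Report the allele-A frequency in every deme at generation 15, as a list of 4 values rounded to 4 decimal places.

[0.7193, 0.5789, 0.4035, 0.1579]

t=0: k=[57 57 0 0]
t=1: x=[57.0000 52.1550 4.8450 0.0000] k=[57 54 2 0]
t=2: x=[56.7450 49.8350 6.2500 0.1700] k=[53 47 7 2]
t=3: x=[52.4900 44.1100 9.9750 2.4250] k=[50 45 7 3]
t=4: x=[49.5750 42.1950 9.8900 3.3400] k=[52 43 8 0]
t=5: x=[51.2350 40.7900 10.2950 0.6800] k=[54 42 10 0]
t=6: x=[52.9800 40.3000 11.8700 0.8500] k=[54 39 16 3]
t=7: x=[52.7250 38.3200 16.8500 4.1050] k=[57 42 21 6]
t=8: x=[55.7250 41.4900 21.5100 7.2750] k=[57 37 25 5]
t=9: x=[55.3000 37.6800 24.3200 6.7000] k=[54 36 22 5]
t=10: x=[52.4700 36.3400 21.7450 6.4450] k=[51 34 18 6]
t=11: x=[49.5550 34.0850 18.3400 7.0200] k=[53 35 15 4]
t=12: x=[51.4700 34.8300 15.7650 4.9350] k=[48 37 17 9]
t=13: x=[47.0650 36.2350 18.0200 9.6800] k=[49 40 20 10]
t=14: x=[48.2350 39.0650 20.8500 10.8500] k=[44 38 22 8]
t=15: x=[43.4900 37.1500 22.1700 9.1900] k=[41 33 23 9]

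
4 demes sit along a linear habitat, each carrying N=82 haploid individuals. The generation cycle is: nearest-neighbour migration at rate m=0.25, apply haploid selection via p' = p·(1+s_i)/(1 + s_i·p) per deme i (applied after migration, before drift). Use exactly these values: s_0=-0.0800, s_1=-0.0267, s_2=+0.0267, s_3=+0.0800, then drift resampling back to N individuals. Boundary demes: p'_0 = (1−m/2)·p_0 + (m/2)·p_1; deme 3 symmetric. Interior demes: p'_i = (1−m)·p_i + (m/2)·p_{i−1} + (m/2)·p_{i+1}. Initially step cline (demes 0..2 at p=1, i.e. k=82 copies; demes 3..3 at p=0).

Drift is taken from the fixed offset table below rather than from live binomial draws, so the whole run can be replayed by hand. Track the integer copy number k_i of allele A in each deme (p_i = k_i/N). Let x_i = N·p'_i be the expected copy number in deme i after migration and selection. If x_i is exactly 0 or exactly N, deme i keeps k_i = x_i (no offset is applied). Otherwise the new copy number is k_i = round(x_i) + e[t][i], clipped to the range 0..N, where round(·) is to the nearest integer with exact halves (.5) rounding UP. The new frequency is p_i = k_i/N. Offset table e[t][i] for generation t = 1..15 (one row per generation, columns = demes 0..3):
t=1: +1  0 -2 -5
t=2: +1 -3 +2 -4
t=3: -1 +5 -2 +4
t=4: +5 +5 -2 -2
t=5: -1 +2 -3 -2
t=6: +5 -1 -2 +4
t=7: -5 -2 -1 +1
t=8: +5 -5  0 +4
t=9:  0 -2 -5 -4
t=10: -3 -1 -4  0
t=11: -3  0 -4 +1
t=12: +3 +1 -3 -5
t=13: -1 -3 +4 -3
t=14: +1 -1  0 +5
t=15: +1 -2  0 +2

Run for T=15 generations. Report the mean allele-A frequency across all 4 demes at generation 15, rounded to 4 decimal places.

0.6951

t=0: k=[82 82 82 0]
t=1: x=[82.0000 82.0000 71.9840 10.9604] k=[82 82 70 6]
t=2: x=[82.0000 80.4596 63.8748 14.9163] k=[82 77 66 11]
t=3: x=[81.3211 76.1036 60.9154 18.9741] k=[80 81 59 23]
t=4: x=[79.9660 78.0239 57.7029 28.9240] k=[82 82 56 27]
t=5: x=[82.0000 78.6645 56.0942 32.1155] k=[82 81 53 30]
t=6: x=[81.8641 77.5116 54.1119 34.4016] k=[82 77 52 38]
t=7: x=[81.3211 74.3135 53.8640 41.3273] k=[76 72 53 42]
t=8: x=[74.9831 69.8475 54.4838 44.9431] k=[80 65 54 49]
t=9: x=[77.8053 65.1404 55.2273 51.1200] k=[78 63 50 47]
t=10: x=[75.6537 62.8557 51.7547 48.9047] k=[73 62 48 49]
t=11: x=[70.8455 61.2078 50.3884 50.3826] k=[68 61 46 51]
t=12: x=[66.0826 59.5616 49.0208 51.8564] k=[69 61 46 47]
t=13: x=[67.0052 59.6882 48.5232 48.4111] k=[66 57 53 45]
t=14: x=[63.7179 57.1589 52.9958 47.5462] k=[65 56 53 53]
t=15: x=[62.6704 56.2746 53.8640 54.4258] k=[64 54 54 56]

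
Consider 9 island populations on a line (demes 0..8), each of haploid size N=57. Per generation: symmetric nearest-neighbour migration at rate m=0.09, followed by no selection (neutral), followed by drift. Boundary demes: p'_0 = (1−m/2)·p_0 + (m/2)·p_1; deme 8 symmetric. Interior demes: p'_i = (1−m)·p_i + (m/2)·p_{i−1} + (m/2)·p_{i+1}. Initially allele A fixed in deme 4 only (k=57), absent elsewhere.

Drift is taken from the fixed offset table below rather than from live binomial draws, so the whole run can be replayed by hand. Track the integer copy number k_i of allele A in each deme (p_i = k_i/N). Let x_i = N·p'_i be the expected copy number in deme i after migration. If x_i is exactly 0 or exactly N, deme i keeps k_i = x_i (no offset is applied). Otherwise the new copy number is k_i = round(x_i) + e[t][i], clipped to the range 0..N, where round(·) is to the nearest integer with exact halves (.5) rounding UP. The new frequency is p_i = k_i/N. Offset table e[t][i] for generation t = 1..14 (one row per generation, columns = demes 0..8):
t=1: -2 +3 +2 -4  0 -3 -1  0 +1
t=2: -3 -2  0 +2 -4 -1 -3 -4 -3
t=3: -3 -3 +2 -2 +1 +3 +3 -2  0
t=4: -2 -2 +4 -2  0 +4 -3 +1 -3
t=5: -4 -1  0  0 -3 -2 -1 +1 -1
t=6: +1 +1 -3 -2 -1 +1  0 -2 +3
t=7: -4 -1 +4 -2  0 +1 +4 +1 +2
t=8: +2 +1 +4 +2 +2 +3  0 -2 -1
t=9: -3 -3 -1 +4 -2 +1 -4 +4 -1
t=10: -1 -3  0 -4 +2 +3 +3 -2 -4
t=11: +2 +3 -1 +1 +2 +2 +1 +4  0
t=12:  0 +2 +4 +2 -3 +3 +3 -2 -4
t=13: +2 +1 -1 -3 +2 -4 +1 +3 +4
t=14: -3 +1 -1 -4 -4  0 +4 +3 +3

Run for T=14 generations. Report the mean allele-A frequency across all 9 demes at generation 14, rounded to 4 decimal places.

0.1813

t=0: k=[0 0 0 0 57 0 0 0 0]
t=1: x=[0.0000 0.0000 0.0000 2.5650 51.8700 2.5650 0.0000 0.0000 0.0000] k=[0 0 0 0 52 0 0 0 0]
t=2: x=[0.0000 0.0000 0.0000 2.3400 47.3200 2.3400 0.0000 0.0000 0.0000] k=[0 0 0 4 43 1 0 0 0]
t=3: x=[0.0000 0.0000 0.1800 5.5750 39.3550 2.8450 0.0450 0.0000 0.0000] k=[0 0 2 4 40 6 3 0 0]
t=4: x=[0.0000 0.0900 2.0000 5.5300 36.8500 7.3950 3.0000 0.1350 0.0000] k=[0 0 6 4 37 11 0 1 0]
t=5: x=[0.0000 0.2700 5.6400 5.5750 34.3450 11.6750 0.5400 0.9100 0.0450] k=[0 0 6 6 31 10 0 2 0]
t=6: x=[0.0000 0.2700 5.7300 7.1250 28.9300 10.4950 0.5400 1.8200 0.0900] k=[0 1 3 5 28 11 1 0 3]
t=7: x=[0.0450 1.0450 3.0000 5.9450 26.2000 11.3150 1.4050 0.1800 2.8650] k=[0 0 7 4 26 12 5 1 5]
t=8: x=[0.0000 0.3150 6.5500 5.1250 24.3800 12.3150 5.1350 1.3600 4.8200] k=[0 1 11 7 26 15 5 0 4]
t=9: x=[0.0450 1.4050 10.3700 8.0350 24.6500 15.0450 5.2250 0.4050 3.8200] k=[0 0 9 12 23 16 1 4 3]
t=10: x=[0.0000 0.4050 8.7300 12.3600 22.1900 15.6400 1.8100 3.8200 3.0450] k=[0 0 9 8 24 19 5 2 0]
t=11: x=[0.0000 0.4050 8.5500 8.7650 23.0550 18.5950 5.4950 2.0450 0.0900] k=[0 3 8 10 25 21 6 6 0]
t=12: x=[0.1350 3.0900 7.8650 10.5850 24.1450 20.5050 6.6750 5.7300 0.2700] k=[0 5 12 13 21 24 10 4 0]
t=13: x=[0.2250 5.0900 11.7300 13.3150 20.7750 23.2350 10.3600 4.0900 0.1800] k=[2 6 11 10 23 19 11 7 4]
t=14: x=[2.1800 6.0450 10.7300 10.6300 22.2350 18.8200 11.1800 7.0450 4.1350] k=[0 7 10 7 18 19 15 10 7]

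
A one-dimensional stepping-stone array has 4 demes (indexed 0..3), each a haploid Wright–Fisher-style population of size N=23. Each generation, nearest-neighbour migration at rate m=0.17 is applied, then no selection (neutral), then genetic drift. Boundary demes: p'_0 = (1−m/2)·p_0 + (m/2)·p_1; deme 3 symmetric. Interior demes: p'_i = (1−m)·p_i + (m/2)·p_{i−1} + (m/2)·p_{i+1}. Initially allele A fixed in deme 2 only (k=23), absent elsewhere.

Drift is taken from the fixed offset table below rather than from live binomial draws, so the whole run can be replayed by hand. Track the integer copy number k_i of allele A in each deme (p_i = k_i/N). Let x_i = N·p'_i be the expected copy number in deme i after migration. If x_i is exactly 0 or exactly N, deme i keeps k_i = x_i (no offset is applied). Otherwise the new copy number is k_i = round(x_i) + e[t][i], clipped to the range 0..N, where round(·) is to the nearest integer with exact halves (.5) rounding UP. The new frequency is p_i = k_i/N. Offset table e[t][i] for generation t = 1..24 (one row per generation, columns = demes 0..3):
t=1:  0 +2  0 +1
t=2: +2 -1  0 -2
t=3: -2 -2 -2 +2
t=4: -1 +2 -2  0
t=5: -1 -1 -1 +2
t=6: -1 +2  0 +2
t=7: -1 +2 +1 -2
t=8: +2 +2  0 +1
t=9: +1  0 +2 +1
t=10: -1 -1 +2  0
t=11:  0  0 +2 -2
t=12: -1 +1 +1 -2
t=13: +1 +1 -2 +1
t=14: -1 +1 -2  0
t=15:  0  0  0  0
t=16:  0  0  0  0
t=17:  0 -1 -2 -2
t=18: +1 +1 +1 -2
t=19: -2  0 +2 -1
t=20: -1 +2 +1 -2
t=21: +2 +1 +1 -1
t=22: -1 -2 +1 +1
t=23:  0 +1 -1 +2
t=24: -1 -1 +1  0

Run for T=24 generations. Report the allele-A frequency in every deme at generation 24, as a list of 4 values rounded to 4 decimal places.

t=0: k=[0 0 23 0]
t=1: x=[0.0000 1.9550 19.0900 1.9550] k=[0 4 19 3]
t=2: x=[0.3400 4.9350 16.3650 4.3600] k=[2 4 16 2]
t=3: x=[2.1700 4.8500 13.7900 3.1900] k=[0 3 12 5]
t=4: x=[0.2550 3.5100 10.6400 5.5950] k=[0 6 9 6]
t=5: x=[0.5100 5.7450 8.4900 6.2550] k=[0 5 7 8]
t=6: x=[0.4250 4.7450 6.9150 7.9150] k=[0 7 7 10]
t=7: x=[0.5950 6.4050 7.2550 9.7450] k=[0 8 8 8]
t=8: x=[0.6800 7.3200 8.0000 8.0000] k=[3 9 8 9]
t=9: x=[3.5100 8.4050 8.1700 8.9150] k=[5 8 10 10]
t=10: x=[5.2550 7.9150 9.8300 10.0000] k=[4 7 12 10]
t=11: x=[4.2550 7.1700 11.4050 10.1700] k=[4 7 13 8]
t=12: x=[4.2550 7.2550 12.0650 8.4250] k=[3 8 13 6]
t=13: x=[3.4250 8.0000 11.9800 6.5950] k=[4 9 10 8]
t=14: x=[4.4250 8.6600 9.7450 8.1700] k=[3 10 8 8]
t=15: x=[3.5950 9.2350 8.1700 8.0000] k=[4 9 8 8]
t=16: x=[4.4250 8.4900 8.0850 8.0000] k=[4 8 8 8]
t=17: x=[4.3400 7.6600 8.0000 8.0000] k=[4 7 6 6]
t=18: x=[4.2550 6.6600 6.0850 6.0000] k=[5 8 7 4]
t=19: x=[5.2550 7.6600 6.8300 4.2550] k=[3 8 9 3]
t=20: x=[3.4250 7.6600 8.4050 3.5100] k=[2 10 9 2]
t=21: x=[2.6800 9.2350 8.4900 2.5950] k=[5 10 9 2]
t=22: x=[5.4250 9.4900 8.4900 2.5950] k=[4 7 9 4]
t=23: x=[4.2550 6.9150 8.4050 4.4250] k=[4 8 7 6]
t=24: x=[4.3400 7.5750 7.0000 6.0850] k=[3 7 8 6]

[0.1304, 0.3043, 0.3478, 0.2609]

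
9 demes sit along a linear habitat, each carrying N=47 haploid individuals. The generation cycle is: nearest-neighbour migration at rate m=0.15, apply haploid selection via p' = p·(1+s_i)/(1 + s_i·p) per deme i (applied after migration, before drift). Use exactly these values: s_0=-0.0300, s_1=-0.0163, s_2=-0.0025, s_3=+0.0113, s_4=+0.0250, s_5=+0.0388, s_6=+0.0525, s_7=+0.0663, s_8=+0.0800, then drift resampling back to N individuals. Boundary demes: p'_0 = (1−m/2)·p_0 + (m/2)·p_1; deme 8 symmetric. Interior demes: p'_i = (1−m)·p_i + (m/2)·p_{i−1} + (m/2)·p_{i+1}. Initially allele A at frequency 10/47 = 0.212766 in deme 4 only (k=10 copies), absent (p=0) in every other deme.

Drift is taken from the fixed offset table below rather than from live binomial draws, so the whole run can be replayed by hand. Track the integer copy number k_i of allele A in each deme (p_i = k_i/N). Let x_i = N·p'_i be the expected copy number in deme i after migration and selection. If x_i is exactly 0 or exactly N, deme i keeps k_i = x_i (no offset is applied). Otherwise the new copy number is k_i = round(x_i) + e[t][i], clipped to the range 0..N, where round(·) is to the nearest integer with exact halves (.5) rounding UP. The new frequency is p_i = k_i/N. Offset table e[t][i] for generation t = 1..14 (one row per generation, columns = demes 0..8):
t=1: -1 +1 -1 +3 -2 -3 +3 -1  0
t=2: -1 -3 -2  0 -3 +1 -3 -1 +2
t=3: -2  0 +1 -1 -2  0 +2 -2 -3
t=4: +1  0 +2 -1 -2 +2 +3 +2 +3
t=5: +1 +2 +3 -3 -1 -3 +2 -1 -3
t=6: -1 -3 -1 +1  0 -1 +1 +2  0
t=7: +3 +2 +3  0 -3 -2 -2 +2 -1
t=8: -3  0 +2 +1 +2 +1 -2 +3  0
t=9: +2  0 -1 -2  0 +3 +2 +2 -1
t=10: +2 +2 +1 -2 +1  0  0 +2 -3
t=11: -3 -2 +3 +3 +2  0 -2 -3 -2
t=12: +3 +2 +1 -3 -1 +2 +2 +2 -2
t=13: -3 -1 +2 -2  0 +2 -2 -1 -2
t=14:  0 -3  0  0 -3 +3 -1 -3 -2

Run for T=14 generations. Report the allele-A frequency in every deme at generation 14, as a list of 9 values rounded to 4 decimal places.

[0.0213, 0.0000, 0.1702, 0.0213, 0.0213, 0.2340, 0.0851, 0.0851, 0.0000]

t=0: k=[0 0 0 0 10 0 0 0 0]
t=1: x=[0.0000 0.0000 0.0000 0.7583 8.6733 0.7786 0.0000 0.0000 0.0000] k=[0 0 0 4 7 0 0 0 0]
t=2: x=[0.0000 0.0000 0.2993 3.9656 6.3850 0.5451 0.0000 0.0000 0.0000] k=[0 0 0 4 3 2 0 0 0]
t=3: x=[0.0000 0.0000 0.2993 3.6628 3.0701 1.9965 0.1578 0.0000 0.0000] k=[0 0 1 3 1 2 2 0 0]
t=4: x=[0.0000 0.0738 1.0724 2.7287 1.2548 1.9965 1.9431 0.1599 0.0000] k=[0 0 3 2 0 4 5 2 0]
t=5: x=[0.0000 0.2213 2.6936 1.9459 0.4611 3.9093 4.9209 2.2061 0.1620] k=[0 2 6 0 0 1 7 1 0]
t=6: x=[0.1455 2.1165 5.2383 0.4550 0.0769 1.4267 6.3768 1.4633 0.0810] k=[0 0 4 1 0 0 7 3 0]
t=7: x=[0.0000 0.2951 3.4670 1.1627 0.0769 0.5451 6.4547 3.2647 0.2429] k=[0 2 6 1 0 0 4 5 0]
t=8: x=[0.1455 2.1165 5.3132 1.3143 0.0769 0.3116 3.9565 4.8207 0.4047] k=[0 2 7 2 2 1 2 8 0]
t=9: x=[0.1455 2.1904 6.2364 2.4005 1.9711 1.1935 2.4931 7.3388 0.6473] k=[2 2 5 0 2 4 4 9 0]
t=10: x=[1.9425 2.1904 4.3900 0.5309 2.0478 3.9867 4.5823 8.3831 0.7282] k=[4 4 5 0 3 4 5 10 0]
t=11: x=[3.8899 4.0143 4.5397 0.6067 2.9168 4.1415 5.5454 9.3464 0.8090] k=[1 2 8 4 5 4 4 6 0]
t=12: x=[1.0435 2.3382 7.2347 4.4198 4.9585 4.2189 4.3477 5.7145 0.4856] k=[4 4 8 1 4 6 6 8 0]
t=13: x=[3.8899 4.2362 7.1598 1.7690 4.0147 6.0478 6.4287 7.6524 0.6473] k=[1 3 9 0 4 8 4 7 0]
t=14: x=[1.1163 3.2499 7.8586 0.9858 4.0913 7.6404 4.7386 6.6061 0.5665] k=[1 0 8 1 1 11 4 4 0]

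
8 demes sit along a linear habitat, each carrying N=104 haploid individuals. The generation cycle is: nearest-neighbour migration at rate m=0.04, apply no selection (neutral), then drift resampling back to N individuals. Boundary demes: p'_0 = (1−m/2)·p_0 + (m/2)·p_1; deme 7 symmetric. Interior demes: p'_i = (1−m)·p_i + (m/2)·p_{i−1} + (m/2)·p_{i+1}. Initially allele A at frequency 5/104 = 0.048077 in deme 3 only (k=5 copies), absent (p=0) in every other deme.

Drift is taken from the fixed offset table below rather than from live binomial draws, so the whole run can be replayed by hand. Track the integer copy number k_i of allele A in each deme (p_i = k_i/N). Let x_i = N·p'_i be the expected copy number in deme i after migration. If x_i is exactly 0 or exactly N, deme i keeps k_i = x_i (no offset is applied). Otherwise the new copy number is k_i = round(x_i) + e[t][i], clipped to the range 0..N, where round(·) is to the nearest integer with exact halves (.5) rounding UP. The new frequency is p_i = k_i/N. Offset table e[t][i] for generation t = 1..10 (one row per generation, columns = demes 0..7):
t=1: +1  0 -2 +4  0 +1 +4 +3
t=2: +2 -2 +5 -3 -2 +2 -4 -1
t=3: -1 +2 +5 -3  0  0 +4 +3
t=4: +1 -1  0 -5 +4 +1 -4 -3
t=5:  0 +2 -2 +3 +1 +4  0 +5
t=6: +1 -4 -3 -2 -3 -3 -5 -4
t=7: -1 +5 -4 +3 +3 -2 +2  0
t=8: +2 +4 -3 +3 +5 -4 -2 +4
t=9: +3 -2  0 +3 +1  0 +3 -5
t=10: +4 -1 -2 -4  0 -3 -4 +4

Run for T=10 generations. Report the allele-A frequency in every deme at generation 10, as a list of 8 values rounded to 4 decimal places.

[0.0962, 0.0577, 0.0000, 0.0577, 0.1058, 0.0000, 0.0000, 0.0385]

t=0: k=[0 0 0 5 0 0 0 0]
t=1: x=[0.0000 0.0000 0.1000 4.8000 0.1000 0.0000 0.0000 0.0000] k=[0 0 0 9 0 0 0 0]
t=2: x=[0.0000 0.0000 0.1800 8.6400 0.1800 0.0000 0.0000 0.0000] k=[0 0 5 6 0 0 0 0]
t=3: x=[0.0000 0.1000 4.9200 5.8600 0.1200 0.0000 0.0000 0.0000] k=[0 2 10 3 0 0 0 0]
t=4: x=[0.0400 2.1200 9.7000 3.0800 0.0600 0.0000 0.0000 0.0000] k=[1 1 10 0 4 0 0 0]
t=5: x=[1.0000 1.1800 9.6200 0.2800 3.8400 0.0800 0.0000 0.0000] k=[1 3 8 3 5 4 0 0]
t=6: x=[1.0400 3.0600 7.8000 3.1400 4.9400 3.9400 0.0800 0.0000] k=[2 0 5 1 2 1 0 0]
t=7: x=[1.9600 0.1400 4.8200 1.1000 1.9600 1.0000 0.0200 0.0000] k=[1 5 1 4 5 0 2 0]
t=8: x=[1.0800 4.8400 1.1400 3.9600 4.8800 0.1400 1.9200 0.0400] k=[3 9 0 7 10 0 0 4]
t=9: x=[3.1200 8.7000 0.3200 6.9200 9.7400 0.2000 0.0800 3.9200] k=[6 7 0 10 11 0 3 0]
t=10: x=[6.0200 6.8400 0.3400 9.8200 10.7600 0.2800 2.8800 0.0600] k=[10 6 0 6 11 0 0 4]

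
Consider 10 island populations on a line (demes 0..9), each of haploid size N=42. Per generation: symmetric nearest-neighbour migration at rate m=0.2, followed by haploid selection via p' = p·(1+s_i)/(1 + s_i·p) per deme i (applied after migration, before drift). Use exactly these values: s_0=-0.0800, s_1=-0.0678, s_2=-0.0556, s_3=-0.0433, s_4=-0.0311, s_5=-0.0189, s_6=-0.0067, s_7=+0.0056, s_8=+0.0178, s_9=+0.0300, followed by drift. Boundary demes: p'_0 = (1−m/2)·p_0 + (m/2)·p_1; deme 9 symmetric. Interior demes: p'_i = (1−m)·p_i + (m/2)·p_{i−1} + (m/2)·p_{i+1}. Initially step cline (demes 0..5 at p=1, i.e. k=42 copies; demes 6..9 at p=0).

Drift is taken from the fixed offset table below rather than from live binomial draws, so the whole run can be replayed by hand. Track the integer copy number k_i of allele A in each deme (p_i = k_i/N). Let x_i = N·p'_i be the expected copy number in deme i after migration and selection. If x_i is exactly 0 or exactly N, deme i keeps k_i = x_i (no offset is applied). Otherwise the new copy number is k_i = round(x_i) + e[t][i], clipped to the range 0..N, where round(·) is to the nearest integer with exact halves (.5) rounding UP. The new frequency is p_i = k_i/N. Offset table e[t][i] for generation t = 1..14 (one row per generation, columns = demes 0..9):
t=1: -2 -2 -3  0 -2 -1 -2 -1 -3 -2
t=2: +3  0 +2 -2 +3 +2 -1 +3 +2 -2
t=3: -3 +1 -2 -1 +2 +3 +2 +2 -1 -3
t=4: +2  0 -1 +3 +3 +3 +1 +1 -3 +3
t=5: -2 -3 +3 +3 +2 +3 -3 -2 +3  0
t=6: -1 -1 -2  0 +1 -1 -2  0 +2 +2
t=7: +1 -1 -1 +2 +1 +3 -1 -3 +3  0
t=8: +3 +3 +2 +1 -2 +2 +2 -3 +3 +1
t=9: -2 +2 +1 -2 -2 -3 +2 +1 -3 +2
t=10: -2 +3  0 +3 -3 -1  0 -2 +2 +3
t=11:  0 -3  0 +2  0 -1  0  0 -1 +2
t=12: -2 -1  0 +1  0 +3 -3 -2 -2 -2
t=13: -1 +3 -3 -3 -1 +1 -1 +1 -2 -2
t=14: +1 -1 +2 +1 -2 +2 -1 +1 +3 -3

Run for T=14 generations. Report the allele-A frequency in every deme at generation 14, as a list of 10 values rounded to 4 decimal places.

t=0: k=[42 42 42 42 42 42 0 0 0 0]
t=1: x=[42.0000 42.0000 42.0000 42.0000 42.0000 37.7273 4.1747 0.0000 0.0000 0.0000] k=[42 42 42 42 42 37 2 0 0 0]
t=2: x=[42.0000 42.0000 42.0000 42.0000 41.4841 33.8757 5.2689 0.2011 0.0000 0.0000] k=[42 42 42 42 42 36 4 3 0 0]
t=3: x=[42.0000 42.0000 42.0000 42.0000 41.3810 33.2688 7.0604 2.8146 0.3053 0.0000] k=[42 42 42 42 42 36 9 5 0 0]
t=4: x=[42.0000 42.0000 42.0000 42.0000 41.3810 33.7745 11.2446 4.9242 0.5088 0.0000] k=[42 42 42 42 42 37 12 6 0 0]
t=5: x=[42.0000 42.0000 42.0000 42.0000 41.4841 34.8880 13.8376 6.0288 0.6105 0.0000] k=[42 42 42 42 42 38 11 4 4 0]
t=6: x=[42.0000 42.0000 42.0000 42.0000 41.5873 35.5971 12.9397 4.7234 3.6585 0.4119] k=[42 42 42 42 42 35 11 5 6 2]
t=7: x=[42.0000 42.0000 42.0000 42.0000 41.2779 33.1676 12.7403 5.7276 5.5849 2.4678] k=[42 42 42 42 42 36 12 3 9 2]
t=8: x=[42.0000 42.0000 42.0000 42.0000 41.3810 34.0781 13.4385 4.5225 7.8116 2.7756] k=[42 42 42 42 39 36 15 2 11 4]
t=9: x=[42.0000 42.0000 42.0000 41.6865 38.9108 34.0781 15.7338 4.2212 9.5294 4.8248] k=[42 42 42 40 37 31 18 5 7 7]
t=10: x=[42.0000 42.0000 41.7883 39.8099 36.5519 30.1383 17.9309 6.5307 6.9012 7.1741] k=[42 42 42 42 34 29 18 5 9 10]
t=11: x=[42.0000 42.0000 42.0000 41.1645 34.0993 28.2239 17.7311 6.7315 8.8223 10.1254] k=[42 42 42 42 34 27 18 7 8 12]
t=12: x=[42.0000 42.0000 42.0000 41.1645 33.8954 26.6145 17.7311 8.2369 8.4181 11.8498] k=[42 42 42 42 34 30 15 6 6 10]
t=13: x=[42.0000 42.0000 42.0000 41.1645 34.2013 28.7274 15.5341 6.9323 6.4963 9.8207] k=[42 42 42 38 33 30 15 8 4 8]
t=14: x=[42.0000 42.0000 41.5767 37.7333 32.9782 28.6267 15.7338 8.3373 4.8755 7.7857] k=[42 42 42 39 31 31 15 9 8 5]

[1.0000, 1.0000, 1.0000, 0.9286, 0.7381, 0.7381, 0.3571, 0.2143, 0.1905, 0.1190]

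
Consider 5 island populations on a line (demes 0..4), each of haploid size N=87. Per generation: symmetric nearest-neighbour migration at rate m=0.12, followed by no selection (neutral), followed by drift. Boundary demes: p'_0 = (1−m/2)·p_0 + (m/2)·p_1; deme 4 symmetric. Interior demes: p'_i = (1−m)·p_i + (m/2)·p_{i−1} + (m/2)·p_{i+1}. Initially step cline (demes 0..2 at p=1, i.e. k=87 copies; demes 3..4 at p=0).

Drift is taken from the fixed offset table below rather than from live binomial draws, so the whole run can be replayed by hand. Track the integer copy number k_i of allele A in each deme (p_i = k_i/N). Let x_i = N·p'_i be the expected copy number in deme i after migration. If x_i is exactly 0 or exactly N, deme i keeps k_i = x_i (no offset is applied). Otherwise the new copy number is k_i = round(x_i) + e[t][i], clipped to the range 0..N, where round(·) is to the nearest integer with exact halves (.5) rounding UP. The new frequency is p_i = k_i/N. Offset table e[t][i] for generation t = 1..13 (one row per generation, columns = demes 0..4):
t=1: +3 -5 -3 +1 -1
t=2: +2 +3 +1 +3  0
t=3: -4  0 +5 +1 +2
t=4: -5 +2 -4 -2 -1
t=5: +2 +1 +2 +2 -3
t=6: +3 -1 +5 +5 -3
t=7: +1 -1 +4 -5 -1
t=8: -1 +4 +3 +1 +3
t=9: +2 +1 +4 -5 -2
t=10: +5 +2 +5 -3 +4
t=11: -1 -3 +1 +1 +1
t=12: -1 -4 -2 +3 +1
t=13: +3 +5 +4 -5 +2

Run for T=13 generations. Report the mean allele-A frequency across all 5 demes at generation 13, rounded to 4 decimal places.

t=0: k=[87 87 87 0 0]
t=1: x=[87.0000 87.0000 81.7800 5.2200 0.0000] k=[87 87 79 6 0]
t=2: x=[87.0000 86.5200 75.1000 10.0200 0.3600] k=[87 87 76 13 0]
t=3: x=[87.0000 86.3400 72.8800 16.0000 0.7800] k=[87 86 78 17 3]
t=4: x=[86.9400 85.5800 74.8200 19.8200 3.8400] k=[82 87 71 18 3]
t=5: x=[82.3000 85.7400 68.7800 20.2800 3.9000] k=[84 87 71 22 1]
t=6: x=[84.1800 85.8600 69.0200 23.6800 2.2600] k=[87 85 74 29 0]
t=7: x=[86.8800 84.4600 71.9600 29.9600 1.7400] k=[87 83 76 25 1]
t=8: x=[86.7600 82.8200 73.3600 26.6200 2.4400] k=[86 87 76 28 5]
t=9: x=[86.0600 86.2800 73.7800 29.5000 6.3800] k=[87 87 78 25 4]
t=10: x=[87.0000 86.4600 75.3600 26.9200 5.2600] k=[87 87 80 24 9]
t=11: x=[87.0000 86.5800 77.0600 26.4600 9.9000] k=[87 84 78 27 11]
t=12: x=[86.8200 83.8200 75.3000 29.1000 11.9600] k=[86 80 73 32 13]
t=13: x=[85.6400 79.9400 70.9600 33.3200 14.1400] k=[87 85 75 28 16]

0.6690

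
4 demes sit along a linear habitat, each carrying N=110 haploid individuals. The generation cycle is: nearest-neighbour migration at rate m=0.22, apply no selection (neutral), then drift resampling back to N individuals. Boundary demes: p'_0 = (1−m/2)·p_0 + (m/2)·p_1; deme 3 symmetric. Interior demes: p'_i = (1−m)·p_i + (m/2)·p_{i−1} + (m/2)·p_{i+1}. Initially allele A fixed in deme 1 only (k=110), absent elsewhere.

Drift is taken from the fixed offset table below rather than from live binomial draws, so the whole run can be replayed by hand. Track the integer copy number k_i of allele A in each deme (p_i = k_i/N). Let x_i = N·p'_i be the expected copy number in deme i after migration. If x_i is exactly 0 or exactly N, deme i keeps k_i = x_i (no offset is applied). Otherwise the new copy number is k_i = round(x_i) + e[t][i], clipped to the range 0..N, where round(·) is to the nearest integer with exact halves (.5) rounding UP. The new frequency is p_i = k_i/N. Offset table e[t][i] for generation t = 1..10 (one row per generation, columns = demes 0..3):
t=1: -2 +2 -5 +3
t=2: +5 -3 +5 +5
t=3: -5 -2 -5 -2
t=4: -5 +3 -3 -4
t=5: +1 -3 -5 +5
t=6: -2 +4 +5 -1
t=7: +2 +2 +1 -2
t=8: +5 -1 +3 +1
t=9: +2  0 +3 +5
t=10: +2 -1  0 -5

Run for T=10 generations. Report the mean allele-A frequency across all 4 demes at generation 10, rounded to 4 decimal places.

t=0: k=[0 110 0 0]
t=1: x=[12.1000 85.8000 12.1000 0.0000] k=[10 88 7 0]
t=2: x=[18.5800 70.5100 15.1400 0.7700] k=[24 68 20 6]
t=3: x=[28.8400 57.8800 23.7400 7.5400] k=[24 56 19 6]
t=4: x=[27.5200 48.4100 21.6400 7.4300] k=[23 51 19 3]
t=5: x=[26.0800 44.4000 20.7600 4.7600] k=[27 41 16 10]
t=6: x=[28.5400 36.7100 18.0900 10.6600] k=[27 41 23 10]
t=7: x=[28.5400 37.4800 23.5500 11.4300] k=[31 39 25 9]
t=8: x=[31.8800 36.5800 24.7800 10.7600] k=[37 36 28 12]
t=9: x=[36.8900 35.2300 27.1200 13.7600] k=[39 35 30 19]
t=10: x=[38.5600 34.8900 29.3400 20.2100] k=[41 34 29 15]

0.2705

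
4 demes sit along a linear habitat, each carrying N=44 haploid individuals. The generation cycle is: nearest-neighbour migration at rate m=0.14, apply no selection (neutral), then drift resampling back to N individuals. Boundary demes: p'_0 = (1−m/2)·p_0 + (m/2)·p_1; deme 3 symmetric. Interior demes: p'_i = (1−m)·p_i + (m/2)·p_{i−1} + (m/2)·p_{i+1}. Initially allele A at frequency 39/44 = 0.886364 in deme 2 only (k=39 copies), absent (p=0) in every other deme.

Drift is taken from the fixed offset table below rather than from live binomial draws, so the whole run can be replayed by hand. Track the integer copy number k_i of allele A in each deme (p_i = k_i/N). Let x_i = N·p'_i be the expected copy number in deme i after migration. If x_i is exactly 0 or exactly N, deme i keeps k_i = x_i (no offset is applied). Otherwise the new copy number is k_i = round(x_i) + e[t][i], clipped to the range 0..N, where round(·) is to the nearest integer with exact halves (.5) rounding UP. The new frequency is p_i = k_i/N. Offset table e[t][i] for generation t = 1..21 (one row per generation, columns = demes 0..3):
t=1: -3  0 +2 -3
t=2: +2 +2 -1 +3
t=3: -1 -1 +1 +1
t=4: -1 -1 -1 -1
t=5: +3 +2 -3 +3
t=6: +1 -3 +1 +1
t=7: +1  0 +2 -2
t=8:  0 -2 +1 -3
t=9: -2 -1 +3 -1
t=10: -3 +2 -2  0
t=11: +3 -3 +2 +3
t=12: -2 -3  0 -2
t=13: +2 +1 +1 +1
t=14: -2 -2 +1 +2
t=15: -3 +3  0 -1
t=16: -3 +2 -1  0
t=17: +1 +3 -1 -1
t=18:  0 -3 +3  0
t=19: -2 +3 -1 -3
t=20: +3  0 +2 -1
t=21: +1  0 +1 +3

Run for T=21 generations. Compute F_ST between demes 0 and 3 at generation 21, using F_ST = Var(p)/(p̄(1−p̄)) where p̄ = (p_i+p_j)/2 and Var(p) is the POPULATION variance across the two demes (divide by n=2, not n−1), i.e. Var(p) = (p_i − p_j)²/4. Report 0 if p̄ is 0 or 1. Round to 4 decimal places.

t=0: k=[0 0 39 0]
t=1: x=[0.0000 2.7300 33.5400 2.7300] k=[0 3 36 0]
t=2: x=[0.2100 5.1000 31.1700 2.5200] k=[2 7 30 6]
t=3: x=[2.3500 8.2600 26.7100 7.6800] k=[1 7 28 9]
t=4: x=[1.4200 8.0500 25.2000 10.3300] k=[0 7 24 9]
t=5: x=[0.4900 7.7000 21.7600 10.0500] k=[3 10 19 13]
t=6: x=[3.4900 10.1400 17.9500 13.4200] k=[4 7 19 14]
t=7: x=[4.2100 7.6300 17.8100 14.3500] k=[5 8 20 12]
t=8: x=[5.2100 8.6300 18.6000 12.5600] k=[5 7 20 10]
t=9: x=[5.1400 7.7700 18.3900 10.7000] k=[3 7 21 10]
t=10: x=[3.2800 7.7000 19.2500 10.7700] k=[0 10 17 11]
t=11: x=[0.7000 9.7900 16.0900 11.4200] k=[4 7 18 14]
t=12: x=[4.2100 7.5600 16.9500 14.2800] k=[2 5 17 12]
t=13: x=[2.2100 5.6300 15.8100 12.3500] k=[4 7 17 13]
t=14: x=[4.2100 7.4900 16.0200 13.2800] k=[2 5 17 15]
t=15: x=[2.2100 5.6300 16.0200 15.1400] k=[0 9 16 14]
t=16: x=[0.6300 8.8600 15.3700 14.1400] k=[0 11 14 14]
t=17: x=[0.7700 10.4400 13.7900 14.0000] k=[2 13 13 13]
t=18: x=[2.7700 12.2300 13.0000 13.0000] k=[3 9 16 13]
t=19: x=[3.4200 9.0700 15.3000 13.2100] k=[1 12 14 10]
t=20: x=[1.7700 11.3700 13.5800 10.2800] k=[5 11 16 9]
t=21: x=[5.4200 10.9300 15.1600 9.4900] k=[6 11 16 12]

0.0286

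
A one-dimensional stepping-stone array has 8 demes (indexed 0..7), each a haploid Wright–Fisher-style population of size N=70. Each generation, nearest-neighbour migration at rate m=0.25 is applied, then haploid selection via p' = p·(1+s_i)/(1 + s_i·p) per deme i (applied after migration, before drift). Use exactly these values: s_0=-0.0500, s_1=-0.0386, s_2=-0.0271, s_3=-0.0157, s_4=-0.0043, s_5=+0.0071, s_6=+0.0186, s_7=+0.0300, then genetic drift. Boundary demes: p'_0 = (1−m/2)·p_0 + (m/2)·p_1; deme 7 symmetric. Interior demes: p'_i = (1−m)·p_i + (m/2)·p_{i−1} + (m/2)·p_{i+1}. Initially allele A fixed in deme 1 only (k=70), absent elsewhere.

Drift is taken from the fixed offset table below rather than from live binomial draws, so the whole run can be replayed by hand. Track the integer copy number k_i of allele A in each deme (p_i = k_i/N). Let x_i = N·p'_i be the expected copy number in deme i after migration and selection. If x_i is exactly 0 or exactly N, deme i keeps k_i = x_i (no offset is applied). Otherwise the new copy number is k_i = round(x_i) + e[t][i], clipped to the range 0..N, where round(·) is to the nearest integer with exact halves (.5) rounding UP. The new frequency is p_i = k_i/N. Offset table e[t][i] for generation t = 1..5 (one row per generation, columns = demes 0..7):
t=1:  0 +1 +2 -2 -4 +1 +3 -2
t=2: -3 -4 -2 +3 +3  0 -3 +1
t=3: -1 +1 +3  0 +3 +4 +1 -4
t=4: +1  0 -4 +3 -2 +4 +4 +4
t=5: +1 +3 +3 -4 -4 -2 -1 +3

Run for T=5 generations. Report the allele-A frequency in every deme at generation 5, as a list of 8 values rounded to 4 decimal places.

[0.2429, 0.3714, 0.2571, 0.0714, 0.0000, 0.0143, 0.0000, 0.0000]

t=0: k=[0 70 0 0 0 0 0 0]
t=1: x=[8.3648 51.9783 8.5418 0.0000 0.0000 0.0000 0.0000 0.0000] k=[8 53 11 0 0 0 0 0]
t=2: x=[13.0710 41.4621 14.5557 1.3538 0.0000 0.0000 0.0000 0.0000] k=[10 37 13 4 0 0 0 0]
t=3: x=[12.8288 29.9486 14.5557 4.5571 0.4979 0.0000 0.0000 0.0000] k=[12 31 18 5 3 0 0 0]
t=4: x=[13.7979 26.3501 17.6351 6.2839 2.8631 0.3776 0.0000 0.0000] k=[15 26 14 9 1 4 0 0]
t=5: x=[15.7404 22.5195 14.5557 8.5060 2.3651 3.1462 0.5092 0.0000] k=[17 26 18 5 0 1 0 0]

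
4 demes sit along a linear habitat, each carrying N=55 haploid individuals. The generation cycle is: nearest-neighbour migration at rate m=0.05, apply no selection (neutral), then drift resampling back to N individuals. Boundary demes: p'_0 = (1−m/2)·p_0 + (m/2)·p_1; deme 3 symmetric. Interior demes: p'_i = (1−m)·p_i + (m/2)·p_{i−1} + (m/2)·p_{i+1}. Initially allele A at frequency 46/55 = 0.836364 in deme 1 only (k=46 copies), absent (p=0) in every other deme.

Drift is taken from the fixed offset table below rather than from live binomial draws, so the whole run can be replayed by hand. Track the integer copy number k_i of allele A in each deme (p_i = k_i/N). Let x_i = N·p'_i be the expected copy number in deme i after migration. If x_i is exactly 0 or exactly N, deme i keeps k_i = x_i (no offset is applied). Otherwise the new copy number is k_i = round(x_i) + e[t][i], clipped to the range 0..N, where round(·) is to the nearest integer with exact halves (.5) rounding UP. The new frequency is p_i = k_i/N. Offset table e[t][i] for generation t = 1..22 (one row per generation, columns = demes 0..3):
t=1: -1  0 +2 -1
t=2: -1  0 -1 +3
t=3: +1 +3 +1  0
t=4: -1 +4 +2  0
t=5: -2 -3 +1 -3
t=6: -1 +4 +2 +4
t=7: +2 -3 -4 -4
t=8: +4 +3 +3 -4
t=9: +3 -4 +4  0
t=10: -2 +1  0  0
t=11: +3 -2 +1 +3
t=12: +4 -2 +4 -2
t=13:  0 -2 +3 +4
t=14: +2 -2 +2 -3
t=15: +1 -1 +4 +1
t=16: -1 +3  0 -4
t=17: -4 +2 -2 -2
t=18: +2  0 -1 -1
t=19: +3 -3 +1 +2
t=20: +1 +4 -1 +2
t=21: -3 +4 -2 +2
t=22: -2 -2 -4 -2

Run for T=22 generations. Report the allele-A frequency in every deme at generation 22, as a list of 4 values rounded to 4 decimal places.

t=0: k=[0 46 0 0]
t=1: x=[1.1500 43.7000 1.1500 0.0000] k=[0 44 3 0]
t=2: x=[1.1000 41.8750 3.9500 0.0750] k=[0 42 3 3]
t=3: x=[1.0500 39.9750 3.9750 3.0000] k=[2 43 5 3]
t=4: x=[3.0250 41.0250 5.9000 3.0500] k=[2 45 8 3]
t=5: x=[3.0750 43.0000 8.8000 3.1250] k=[1 40 10 0]
t=6: x=[1.9750 38.2750 10.5000 0.2500] k=[1 42 13 4]
t=7: x=[2.0250 40.2500 13.5000 4.2250] k=[4 37 10 0]
t=8: x=[4.8250 35.5000 10.4250 0.2500] k=[9 39 13 0]
t=9: x=[9.7500 37.6000 13.3250 0.3250] k=[13 34 17 0]
t=10: x=[13.5250 33.0500 17.0000 0.4250] k=[12 34 17 0]
t=11: x=[12.5500 33.0250 17.0000 0.4250] k=[16 31 18 3]
t=12: x=[16.3750 30.3000 17.9500 3.3750] k=[20 28 22 1]
t=13: x=[20.2000 27.6500 21.6250 1.5250] k=[20 26 25 6]
t=14: x=[20.1500 25.8250 24.5500 6.4750] k=[22 24 27 3]
t=15: x=[22.0500 24.0250 26.3250 3.6000] k=[23 23 30 5]
t=16: x=[23.0000 23.1750 29.2000 5.6250] k=[22 26 29 2]
t=17: x=[22.1000 25.9750 28.2500 2.6750] k=[18 28 26 1]
t=18: x=[18.2500 27.7000 25.4250 1.6250] k=[20 28 24 1]
t=19: x=[20.2000 27.7000 23.5250 1.5750] k=[23 25 25 4]
t=20: x=[23.0500 24.9500 24.4750 4.5250] k=[24 29 23 7]
t=21: x=[24.1250 28.7250 22.7500 7.4000] k=[21 33 21 9]
t=22: x=[21.3000 32.4000 21.0000 9.3000] k=[19 30 17 7]

[0.3455, 0.5455, 0.3091, 0.1273]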